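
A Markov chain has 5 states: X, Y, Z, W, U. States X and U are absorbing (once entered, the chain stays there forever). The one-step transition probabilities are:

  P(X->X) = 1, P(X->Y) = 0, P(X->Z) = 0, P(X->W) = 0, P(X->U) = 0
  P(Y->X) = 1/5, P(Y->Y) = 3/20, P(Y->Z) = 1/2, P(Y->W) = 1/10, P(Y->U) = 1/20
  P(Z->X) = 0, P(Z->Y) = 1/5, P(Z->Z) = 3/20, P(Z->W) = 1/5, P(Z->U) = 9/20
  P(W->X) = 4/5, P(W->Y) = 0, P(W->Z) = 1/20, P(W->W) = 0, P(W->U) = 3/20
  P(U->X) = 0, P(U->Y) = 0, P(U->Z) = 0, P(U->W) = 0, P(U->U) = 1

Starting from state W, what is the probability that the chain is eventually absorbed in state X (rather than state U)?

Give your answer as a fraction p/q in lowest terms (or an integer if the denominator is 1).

Let a_i = P(absorbed in X | start in state i).
Boundary conditions: a_X = 1, a_U = 0.
For each transient state i, a_i = sum_j P(i->j) * a_j:
  a_Y = 1/5*a_X + 3/20*a_Y + 1/2*a_Z + 1/10*a_W + 1/20*a_U
  a_Z = 0*a_X + 1/5*a_Y + 3/20*a_Z + 1/5*a_W + 9/20*a_U
  a_W = 4/5*a_X + 0*a_Y + 1/20*a_Z + 0*a_W + 3/20*a_U

Substituting a_X = 1 and a_U = 0, rearrange to (I - Q) a = r where r[i] = P(i -> X):
  [17/20, -1/2, -1/10] . (a_Y, a_Z, a_W) = 1/5
  [-1/5, 17/20, -1/5] . (a_Y, a_Z, a_W) = 0
  [0, -1/20, 1] . (a_Y, a_Z, a_W) = 4/5

Solving yields:
  a_Y = 316/613
  a_Z = 192/613
  a_W = 500/613

Starting state is W, so the absorption probability is a_W = 500/613.

Answer: 500/613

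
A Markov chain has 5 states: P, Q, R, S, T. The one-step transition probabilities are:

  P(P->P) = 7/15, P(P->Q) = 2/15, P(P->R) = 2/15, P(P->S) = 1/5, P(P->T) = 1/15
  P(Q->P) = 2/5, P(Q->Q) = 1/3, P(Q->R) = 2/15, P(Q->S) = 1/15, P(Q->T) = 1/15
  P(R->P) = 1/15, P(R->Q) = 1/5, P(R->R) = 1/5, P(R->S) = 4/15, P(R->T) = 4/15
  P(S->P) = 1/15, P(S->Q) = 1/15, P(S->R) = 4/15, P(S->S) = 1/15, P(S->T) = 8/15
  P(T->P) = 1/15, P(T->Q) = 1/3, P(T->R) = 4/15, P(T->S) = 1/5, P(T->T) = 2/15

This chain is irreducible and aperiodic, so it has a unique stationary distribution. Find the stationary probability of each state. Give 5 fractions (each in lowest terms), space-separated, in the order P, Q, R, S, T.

Answer: 2239/9646 2101/9646 267/1378 1565/9646 72/371

Derivation:
The stationary distribution satisfies pi = pi * P, i.e.:
  pi_P = 7/15*pi_P + 2/5*pi_Q + 1/15*pi_R + 1/15*pi_S + 1/15*pi_T
  pi_Q = 2/15*pi_P + 1/3*pi_Q + 1/5*pi_R + 1/15*pi_S + 1/3*pi_T
  pi_R = 2/15*pi_P + 2/15*pi_Q + 1/5*pi_R + 4/15*pi_S + 4/15*pi_T
  pi_S = 1/5*pi_P + 1/15*pi_Q + 4/15*pi_R + 1/15*pi_S + 1/5*pi_T
  pi_T = 1/15*pi_P + 1/15*pi_Q + 4/15*pi_R + 8/15*pi_S + 2/15*pi_T
with normalization: pi_P + pi_Q + pi_R + pi_S + pi_T = 1.

Using the first 4 balance equations plus normalization, the linear system A*pi = b is:
  [-8/15, 2/5, 1/15, 1/15, 1/15] . pi = 0
  [2/15, -2/3, 1/5, 1/15, 1/3] . pi = 0
  [2/15, 2/15, -4/5, 4/15, 4/15] . pi = 0
  [1/5, 1/15, 4/15, -14/15, 1/5] . pi = 0
  [1, 1, 1, 1, 1] . pi = 1

Solving yields:
  pi_P = 2239/9646
  pi_Q = 2101/9646
  pi_R = 267/1378
  pi_S = 1565/9646
  pi_T = 72/371

Verification (pi * P):
  2239/9646*7/15 + 2101/9646*2/5 + 267/1378*1/15 + 1565/9646*1/15 + 72/371*1/15 = 2239/9646 = pi_P  (ok)
  2239/9646*2/15 + 2101/9646*1/3 + 267/1378*1/5 + 1565/9646*1/15 + 72/371*1/3 = 2101/9646 = pi_Q  (ok)
  2239/9646*2/15 + 2101/9646*2/15 + 267/1378*1/5 + 1565/9646*4/15 + 72/371*4/15 = 267/1378 = pi_R  (ok)
  2239/9646*1/5 + 2101/9646*1/15 + 267/1378*4/15 + 1565/9646*1/15 + 72/371*1/5 = 1565/9646 = pi_S  (ok)
  2239/9646*1/15 + 2101/9646*1/15 + 267/1378*4/15 + 1565/9646*8/15 + 72/371*2/15 = 72/371 = pi_T  (ok)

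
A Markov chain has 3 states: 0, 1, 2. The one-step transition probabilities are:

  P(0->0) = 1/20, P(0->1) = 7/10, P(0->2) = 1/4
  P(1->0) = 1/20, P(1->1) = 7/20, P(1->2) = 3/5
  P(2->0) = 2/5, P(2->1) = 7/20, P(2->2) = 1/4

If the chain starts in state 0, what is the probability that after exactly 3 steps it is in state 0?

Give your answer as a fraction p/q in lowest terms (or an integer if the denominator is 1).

Computing P^3 by repeated multiplication:
P^1 =
  0: [1/20, 7/10, 1/4]
  1: [1/20, 7/20, 3/5]
  2: [2/5, 7/20, 1/4]
P^2 =
  0: [11/80, 147/400, 99/200]
  1: [13/50, 147/400, 149/400]
  2: [11/80, 49/100, 149/400]
P^3 =
  0: [893/4000, 637/1600, 3029/8000]
  1: [1443/8000, 441/1000, 3029/8000]
  2: [1443/8000, 637/1600, 843/2000]

(P^3)[0 -> 0] = 893/4000

Answer: 893/4000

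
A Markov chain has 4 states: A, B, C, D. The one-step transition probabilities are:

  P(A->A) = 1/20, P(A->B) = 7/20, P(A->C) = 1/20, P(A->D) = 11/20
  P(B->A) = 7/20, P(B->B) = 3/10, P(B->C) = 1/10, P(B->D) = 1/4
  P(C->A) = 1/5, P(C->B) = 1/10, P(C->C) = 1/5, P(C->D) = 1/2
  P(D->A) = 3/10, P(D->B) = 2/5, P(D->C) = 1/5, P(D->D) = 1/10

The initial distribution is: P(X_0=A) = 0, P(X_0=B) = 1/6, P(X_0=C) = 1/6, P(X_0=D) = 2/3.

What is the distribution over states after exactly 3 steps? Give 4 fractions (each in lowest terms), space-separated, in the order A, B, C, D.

Propagating the distribution step by step (d_{t+1} = d_t * P):
d_0 = (A=0, B=1/6, C=1/6, D=2/3)
  d_1[A] = 0*1/20 + 1/6*7/20 + 1/6*1/5 + 2/3*3/10 = 7/24
  d_1[B] = 0*7/20 + 1/6*3/10 + 1/6*1/10 + 2/3*2/5 = 1/3
  d_1[C] = 0*1/20 + 1/6*1/10 + 1/6*1/5 + 2/3*1/5 = 11/60
  d_1[D] = 0*11/20 + 1/6*1/4 + 1/6*1/2 + 2/3*1/10 = 23/120
d_1 = (A=7/24, B=1/3, C=11/60, D=23/120)
  d_2[A] = 7/24*1/20 + 1/3*7/20 + 11/60*1/5 + 23/120*3/10 = 541/2400
  d_2[B] = 7/24*7/20 + 1/3*3/10 + 11/60*1/10 + 23/120*2/5 = 713/2400
  d_2[C] = 7/24*1/20 + 1/3*1/10 + 11/60*1/5 + 23/120*1/5 = 59/480
  d_2[D] = 7/24*11/20 + 1/3*1/4 + 11/60*1/2 + 23/120*1/10 = 851/2400
d_2 = (A=541/2400, B=713/2400, C=59/480, D=851/2400)
  d_3[A] = 541/2400*1/20 + 713/2400*7/20 + 59/480*1/5 + 851/2400*3/10 = 5909/24000
  d_3[B] = 541/2400*7/20 + 713/2400*3/10 + 59/480*1/10 + 851/2400*2/5 = 15463/48000
  d_3[C] = 541/2400*1/20 + 713/2400*1/10 + 59/480*1/5 + 851/2400*1/5 = 6551/48000
  d_3[D] = 541/2400*11/20 + 713/2400*1/4 + 59/480*1/2 + 851/2400*1/10 = 1771/6000
d_3 = (A=5909/24000, B=15463/48000, C=6551/48000, D=1771/6000)

Answer: 5909/24000 15463/48000 6551/48000 1771/6000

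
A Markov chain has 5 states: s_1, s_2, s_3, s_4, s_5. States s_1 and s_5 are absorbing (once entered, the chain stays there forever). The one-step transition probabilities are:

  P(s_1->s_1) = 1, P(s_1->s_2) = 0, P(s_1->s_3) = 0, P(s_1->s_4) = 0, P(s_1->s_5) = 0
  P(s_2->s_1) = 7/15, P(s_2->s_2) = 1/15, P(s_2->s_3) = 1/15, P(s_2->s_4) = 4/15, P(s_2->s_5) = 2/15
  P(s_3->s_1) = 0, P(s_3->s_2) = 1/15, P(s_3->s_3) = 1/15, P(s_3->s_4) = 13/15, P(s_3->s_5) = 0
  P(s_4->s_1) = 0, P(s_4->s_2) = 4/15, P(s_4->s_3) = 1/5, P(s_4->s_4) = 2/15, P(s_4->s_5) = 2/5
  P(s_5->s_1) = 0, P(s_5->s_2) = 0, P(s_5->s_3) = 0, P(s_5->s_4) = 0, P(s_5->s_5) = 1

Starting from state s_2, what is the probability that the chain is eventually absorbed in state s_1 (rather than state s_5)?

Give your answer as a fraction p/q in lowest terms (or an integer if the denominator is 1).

Let a_i = P(absorbed in s_1 | start in state i).
Boundary conditions: a_s_1 = 1, a_s_5 = 0.
For each transient state i, a_i = sum_j P(i->j) * a_j:
  a_s_2 = 7/15*a_s_1 + 1/15*a_s_2 + 1/15*a_s_3 + 4/15*a_s_4 + 2/15*a_s_5
  a_s_3 = 0*a_s_1 + 1/15*a_s_2 + 1/15*a_s_3 + 13/15*a_s_4 + 0*a_s_5
  a_s_4 = 0*a_s_1 + 4/15*a_s_2 + 1/5*a_s_3 + 2/15*a_s_4 + 2/5*a_s_5

Substituting a_s_1 = 1 and a_s_5 = 0, rearrange to (I - Q) a = r where r[i] = P(i -> s_1):
  [14/15, -1/15, -4/15] . (a_s_2, a_s_3, a_s_4) = 7/15
  [-1/15, 14/15, -13/15] . (a_s_2, a_s_3, a_s_4) = 0
  [-4/15, -1/5, 13/15] . (a_s_2, a_s_3, a_s_4) = 0

Solving yields:
  a_s_2 = 143/243
  a_s_3 = 65/243
  a_s_4 = 59/243

Starting state is s_2, so the absorption probability is a_s_2 = 143/243.

Answer: 143/243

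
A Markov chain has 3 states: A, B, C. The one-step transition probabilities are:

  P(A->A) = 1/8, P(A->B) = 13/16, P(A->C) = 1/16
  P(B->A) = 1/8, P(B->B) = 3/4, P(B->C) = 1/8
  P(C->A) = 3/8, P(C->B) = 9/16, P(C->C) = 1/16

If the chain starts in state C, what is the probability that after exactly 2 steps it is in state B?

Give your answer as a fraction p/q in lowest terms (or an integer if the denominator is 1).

Answer: 195/256

Derivation:
Computing P^2 by repeated multiplication:
P^1 =
  A: [1/8, 13/16, 1/16]
  B: [1/8, 3/4, 1/8]
  C: [3/8, 9/16, 1/16]
P^2 =
  A: [9/64, 191/256, 29/256]
  B: [5/32, 47/64, 7/64]
  C: [9/64, 195/256, 25/256]

(P^2)[C -> B] = 195/256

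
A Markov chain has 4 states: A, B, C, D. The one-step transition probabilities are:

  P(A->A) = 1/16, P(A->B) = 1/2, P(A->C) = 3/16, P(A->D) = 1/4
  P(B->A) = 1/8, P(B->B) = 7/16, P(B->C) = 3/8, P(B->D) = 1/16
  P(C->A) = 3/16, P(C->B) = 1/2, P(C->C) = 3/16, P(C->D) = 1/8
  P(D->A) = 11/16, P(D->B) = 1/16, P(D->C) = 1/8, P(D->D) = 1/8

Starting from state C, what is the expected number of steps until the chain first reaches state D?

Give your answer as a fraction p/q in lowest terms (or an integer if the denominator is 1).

Answer: 2448/277

Derivation:
Let h_i = expected steps to first reach D from state i.
Boundary: h_D = 0.
First-step equations for the other states:
  h_A = 1 + 1/16*h_A + 1/2*h_B + 3/16*h_C + 1/4*h_D
  h_B = 1 + 1/8*h_A + 7/16*h_B + 3/8*h_C + 1/16*h_D
  h_C = 1 + 3/16*h_A + 1/2*h_B + 3/16*h_C + 1/8*h_D

Substituting h_D = 0 and rearranging gives the linear system (I - Q) h = 1:
  [15/16, -1/2, -3/16] . (h_A, h_B, h_C) = 1
  [-1/8, 9/16, -3/8] . (h_A, h_B, h_C) = 1
  [-3/16, -1/2, 13/16] . (h_A, h_B, h_C) = 1

Solving yields:
  h_A = 2176/277
  h_B = 2608/277
  h_C = 2448/277

Starting state is C, so the expected hitting time is h_C = 2448/277.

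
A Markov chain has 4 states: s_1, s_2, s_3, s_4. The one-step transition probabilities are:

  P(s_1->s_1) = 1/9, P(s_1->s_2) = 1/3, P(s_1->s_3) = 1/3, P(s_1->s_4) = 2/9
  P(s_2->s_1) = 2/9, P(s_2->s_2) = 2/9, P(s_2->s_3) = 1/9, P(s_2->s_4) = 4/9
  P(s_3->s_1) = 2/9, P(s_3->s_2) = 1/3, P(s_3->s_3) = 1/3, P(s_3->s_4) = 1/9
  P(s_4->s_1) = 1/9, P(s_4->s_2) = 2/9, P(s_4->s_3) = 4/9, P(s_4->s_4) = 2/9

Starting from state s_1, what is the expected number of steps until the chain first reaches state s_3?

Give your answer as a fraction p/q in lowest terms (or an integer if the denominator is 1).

Let h_i = expected steps to first reach s_3 from state i.
Boundary: h_s_3 = 0.
First-step equations for the other states:
  h_s_1 = 1 + 1/9*h_s_1 + 1/3*h_s_2 + 1/3*h_s_3 + 2/9*h_s_4
  h_s_2 = 1 + 2/9*h_s_1 + 2/9*h_s_2 + 1/9*h_s_3 + 4/9*h_s_4
  h_s_4 = 1 + 1/9*h_s_1 + 2/9*h_s_2 + 4/9*h_s_3 + 2/9*h_s_4

Substituting h_s_3 = 0 and rearranging gives the linear system (I - Q) h = 1:
  [8/9, -1/3, -2/9] . (h_s_1, h_s_2, h_s_4) = 1
  [-2/9, 7/9, -4/9] . (h_s_1, h_s_2, h_s_4) = 1
  [-1/9, -2/9, 7/9] . (h_s_1, h_s_2, h_s_4) = 1

Solving yields:
  h_s_1 = 23/7
  h_s_2 = 27/7
  h_s_4 = 20/7

Starting state is s_1, so the expected hitting time is h_s_1 = 23/7.

Answer: 23/7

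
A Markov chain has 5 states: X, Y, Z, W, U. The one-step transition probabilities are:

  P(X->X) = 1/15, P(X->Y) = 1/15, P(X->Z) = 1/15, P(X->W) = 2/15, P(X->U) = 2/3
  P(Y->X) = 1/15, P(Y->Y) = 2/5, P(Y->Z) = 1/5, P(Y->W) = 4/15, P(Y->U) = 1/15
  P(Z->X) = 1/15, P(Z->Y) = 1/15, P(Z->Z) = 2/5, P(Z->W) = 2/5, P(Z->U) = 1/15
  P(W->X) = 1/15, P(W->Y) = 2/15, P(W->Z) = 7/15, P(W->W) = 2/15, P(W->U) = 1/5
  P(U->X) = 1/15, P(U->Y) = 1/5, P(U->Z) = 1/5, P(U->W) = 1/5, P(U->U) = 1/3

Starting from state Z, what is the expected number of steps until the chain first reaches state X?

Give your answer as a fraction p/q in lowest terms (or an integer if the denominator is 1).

Answer: 15

Derivation:
Let h_i = expected steps to first reach X from state i.
Boundary: h_X = 0.
First-step equations for the other states:
  h_Y = 1 + 1/15*h_X + 2/5*h_Y + 1/5*h_Z + 4/15*h_W + 1/15*h_U
  h_Z = 1 + 1/15*h_X + 1/15*h_Y + 2/5*h_Z + 2/5*h_W + 1/15*h_U
  h_W = 1 + 1/15*h_X + 2/15*h_Y + 7/15*h_Z + 2/15*h_W + 1/5*h_U
  h_U = 1 + 1/15*h_X + 1/5*h_Y + 1/5*h_Z + 1/5*h_W + 1/3*h_U

Substituting h_X = 0 and rearranging gives the linear system (I - Q) h = 1:
  [3/5, -1/5, -4/15, -1/15] . (h_Y, h_Z, h_W, h_U) = 1
  [-1/15, 3/5, -2/5, -1/15] . (h_Y, h_Z, h_W, h_U) = 1
  [-2/15, -7/15, 13/15, -1/5] . (h_Y, h_Z, h_W, h_U) = 1
  [-1/5, -1/5, -1/5, 2/3] . (h_Y, h_Z, h_W, h_U) = 1

Solving yields:
  h_Y = 15
  h_Z = 15
  h_W = 15
  h_U = 15

Starting state is Z, so the expected hitting time is h_Z = 15.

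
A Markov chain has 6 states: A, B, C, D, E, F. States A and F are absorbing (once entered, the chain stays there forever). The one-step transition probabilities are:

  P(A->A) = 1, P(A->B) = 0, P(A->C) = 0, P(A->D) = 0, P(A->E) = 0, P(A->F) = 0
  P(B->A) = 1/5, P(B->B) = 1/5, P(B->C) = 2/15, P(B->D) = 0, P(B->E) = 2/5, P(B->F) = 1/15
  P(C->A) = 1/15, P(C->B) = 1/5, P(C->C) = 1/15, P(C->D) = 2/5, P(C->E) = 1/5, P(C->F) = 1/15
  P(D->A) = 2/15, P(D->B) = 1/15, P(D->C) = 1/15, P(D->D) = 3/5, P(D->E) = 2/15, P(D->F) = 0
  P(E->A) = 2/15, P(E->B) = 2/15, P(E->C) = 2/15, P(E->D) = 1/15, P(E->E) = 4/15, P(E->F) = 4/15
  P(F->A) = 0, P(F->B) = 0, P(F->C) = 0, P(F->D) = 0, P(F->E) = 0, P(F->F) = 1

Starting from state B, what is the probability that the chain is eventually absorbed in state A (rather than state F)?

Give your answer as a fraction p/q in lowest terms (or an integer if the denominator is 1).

Let a_i = P(absorbed in A | start in state i).
Boundary conditions: a_A = 1, a_F = 0.
For each transient state i, a_i = sum_j P(i->j) * a_j:
  a_B = 1/5*a_A + 1/5*a_B + 2/15*a_C + 0*a_D + 2/5*a_E + 1/15*a_F
  a_C = 1/15*a_A + 1/5*a_B + 1/15*a_C + 2/5*a_D + 1/5*a_E + 1/15*a_F
  a_D = 2/15*a_A + 1/15*a_B + 1/15*a_C + 3/5*a_D + 2/15*a_E + 0*a_F
  a_E = 2/15*a_A + 2/15*a_B + 2/15*a_C + 1/15*a_D + 4/15*a_E + 4/15*a_F

Substituting a_A = 1 and a_F = 0, rearrange to (I - Q) a = r where r[i] = P(i -> A):
  [4/5, -2/15, 0, -2/5] . (a_B, a_C, a_D, a_E) = 1/5
  [-1/5, 14/15, -2/5, -1/5] . (a_B, a_C, a_D, a_E) = 1/15
  [-1/15, -1/15, 2/5, -2/15] . (a_B, a_C, a_D, a_E) = 2/15
  [-2/15, -2/15, -1/15, 11/15] . (a_B, a_C, a_D, a_E) = 2/15

Solving yields:
  a_B = 4151/7236
  a_C = 1403/2412
  a_D = 1633/2412
  a_E = 3281/7236

Starting state is B, so the absorption probability is a_B = 4151/7236.

Answer: 4151/7236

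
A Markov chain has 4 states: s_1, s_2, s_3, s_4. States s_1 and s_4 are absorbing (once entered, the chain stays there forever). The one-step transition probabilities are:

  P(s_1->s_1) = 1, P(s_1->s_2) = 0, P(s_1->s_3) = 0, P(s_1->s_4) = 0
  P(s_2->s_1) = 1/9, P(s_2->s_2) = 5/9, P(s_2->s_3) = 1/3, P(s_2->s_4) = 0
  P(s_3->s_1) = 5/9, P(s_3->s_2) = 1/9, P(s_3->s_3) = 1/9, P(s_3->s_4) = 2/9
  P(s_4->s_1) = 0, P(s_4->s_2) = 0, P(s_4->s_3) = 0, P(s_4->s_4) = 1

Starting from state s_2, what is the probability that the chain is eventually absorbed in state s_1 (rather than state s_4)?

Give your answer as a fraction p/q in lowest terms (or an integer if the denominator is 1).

Let a_i = P(absorbed in s_1 | start in state i).
Boundary conditions: a_s_1 = 1, a_s_4 = 0.
For each transient state i, a_i = sum_j P(i->j) * a_j:
  a_s_2 = 1/9*a_s_1 + 5/9*a_s_2 + 1/3*a_s_3 + 0*a_s_4
  a_s_3 = 5/9*a_s_1 + 1/9*a_s_2 + 1/9*a_s_3 + 2/9*a_s_4

Substituting a_s_1 = 1 and a_s_4 = 0, rearrange to (I - Q) a = r where r[i] = P(i -> s_1):
  [4/9, -1/3] . (a_s_2, a_s_3) = 1/9
  [-1/9, 8/9] . (a_s_2, a_s_3) = 5/9

Solving yields:
  a_s_2 = 23/29
  a_s_3 = 21/29

Starting state is s_2, so the absorption probability is a_s_2 = 23/29.

Answer: 23/29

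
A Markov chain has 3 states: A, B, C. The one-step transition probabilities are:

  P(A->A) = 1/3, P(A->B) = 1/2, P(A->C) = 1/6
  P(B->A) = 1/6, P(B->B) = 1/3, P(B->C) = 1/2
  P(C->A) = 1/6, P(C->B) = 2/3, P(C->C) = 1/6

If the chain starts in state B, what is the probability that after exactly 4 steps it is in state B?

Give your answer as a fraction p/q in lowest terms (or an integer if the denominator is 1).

Computing P^4 by repeated multiplication:
P^1 =
  A: [1/3, 1/2, 1/6]
  B: [1/6, 1/3, 1/2]
  C: [1/6, 2/3, 1/6]
P^2 =
  A: [2/9, 4/9, 1/3]
  B: [7/36, 19/36, 5/18]
  C: [7/36, 5/12, 7/18]
P^3 =
  A: [11/54, 13/27, 17/54]
  B: [43/216, 11/24, 37/108]
  C: [43/216, 107/216, 11/36]
P^4 =
  A: [65/324, 17/36, 53/162]
  B: [259/1296, 623/1296, 23/72]
  C: [259/1296, 607/1296, 215/648]

(P^4)[B -> B] = 623/1296

Answer: 623/1296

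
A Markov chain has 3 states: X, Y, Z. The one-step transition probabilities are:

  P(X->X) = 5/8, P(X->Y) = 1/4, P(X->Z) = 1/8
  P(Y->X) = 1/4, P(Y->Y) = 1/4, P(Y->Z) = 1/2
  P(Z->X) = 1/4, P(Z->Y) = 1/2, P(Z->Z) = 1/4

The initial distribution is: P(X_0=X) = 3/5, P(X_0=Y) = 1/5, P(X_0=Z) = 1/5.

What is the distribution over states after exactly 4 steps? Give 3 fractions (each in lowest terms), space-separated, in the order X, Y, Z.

Propagating the distribution step by step (d_{t+1} = d_t * P):
d_0 = (X=3/5, Y=1/5, Z=1/5)
  d_1[X] = 3/5*5/8 + 1/5*1/4 + 1/5*1/4 = 19/40
  d_1[Y] = 3/5*1/4 + 1/5*1/4 + 1/5*1/2 = 3/10
  d_1[Z] = 3/5*1/8 + 1/5*1/2 + 1/5*1/4 = 9/40
d_1 = (X=19/40, Y=3/10, Z=9/40)
  d_2[X] = 19/40*5/8 + 3/10*1/4 + 9/40*1/4 = 137/320
  d_2[Y] = 19/40*1/4 + 3/10*1/4 + 9/40*1/2 = 49/160
  d_2[Z] = 19/40*1/8 + 3/10*1/2 + 9/40*1/4 = 17/64
d_2 = (X=137/320, Y=49/160, Z=17/64)
  d_3[X] = 137/320*5/8 + 49/160*1/4 + 17/64*1/4 = 1051/2560
  d_3[Y] = 137/320*1/4 + 49/160*1/4 + 17/64*1/2 = 81/256
  d_3[Z] = 137/320*1/8 + 49/160*1/2 + 17/64*1/4 = 699/2560
d_3 = (X=1051/2560, Y=81/256, Z=699/2560)
  d_4[X] = 1051/2560*5/8 + 81/256*1/4 + 699/2560*1/4 = 8273/20480
  d_4[Y] = 1051/2560*1/4 + 81/256*1/4 + 699/2560*1/2 = 3259/10240
  d_4[Z] = 1051/2560*1/8 + 81/256*1/2 + 699/2560*1/4 = 5689/20480
d_4 = (X=8273/20480, Y=3259/10240, Z=5689/20480)

Answer: 8273/20480 3259/10240 5689/20480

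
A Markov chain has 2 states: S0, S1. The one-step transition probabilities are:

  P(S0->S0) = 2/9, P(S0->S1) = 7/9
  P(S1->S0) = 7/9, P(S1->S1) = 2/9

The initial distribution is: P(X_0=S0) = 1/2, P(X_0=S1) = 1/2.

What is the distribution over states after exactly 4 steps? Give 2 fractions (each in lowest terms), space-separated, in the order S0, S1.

Answer: 1/2 1/2

Derivation:
Propagating the distribution step by step (d_{t+1} = d_t * P):
d_0 = (S0=1/2, S1=1/2)
  d_1[S0] = 1/2*2/9 + 1/2*7/9 = 1/2
  d_1[S1] = 1/2*7/9 + 1/2*2/9 = 1/2
d_1 = (S0=1/2, S1=1/2)
  d_2[S0] = 1/2*2/9 + 1/2*7/9 = 1/2
  d_2[S1] = 1/2*7/9 + 1/2*2/9 = 1/2
d_2 = (S0=1/2, S1=1/2)
  d_3[S0] = 1/2*2/9 + 1/2*7/9 = 1/2
  d_3[S1] = 1/2*7/9 + 1/2*2/9 = 1/2
d_3 = (S0=1/2, S1=1/2)
  d_4[S0] = 1/2*2/9 + 1/2*7/9 = 1/2
  d_4[S1] = 1/2*7/9 + 1/2*2/9 = 1/2
d_4 = (S0=1/2, S1=1/2)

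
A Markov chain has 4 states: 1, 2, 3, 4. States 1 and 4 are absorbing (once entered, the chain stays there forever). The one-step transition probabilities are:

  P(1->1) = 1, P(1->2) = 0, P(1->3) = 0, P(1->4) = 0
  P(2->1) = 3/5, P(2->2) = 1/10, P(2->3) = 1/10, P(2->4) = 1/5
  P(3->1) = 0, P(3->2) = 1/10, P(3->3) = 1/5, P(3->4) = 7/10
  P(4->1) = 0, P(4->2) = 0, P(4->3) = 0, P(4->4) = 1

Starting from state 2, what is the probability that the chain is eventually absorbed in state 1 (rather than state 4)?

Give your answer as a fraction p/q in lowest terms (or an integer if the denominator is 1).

Let a_i = P(absorbed in 1 | start in state i).
Boundary conditions: a_1 = 1, a_4 = 0.
For each transient state i, a_i = sum_j P(i->j) * a_j:
  a_2 = 3/5*a_1 + 1/10*a_2 + 1/10*a_3 + 1/5*a_4
  a_3 = 0*a_1 + 1/10*a_2 + 1/5*a_3 + 7/10*a_4

Substituting a_1 = 1 and a_4 = 0, rearrange to (I - Q) a = r where r[i] = P(i -> 1):
  [9/10, -1/10] . (a_2, a_3) = 3/5
  [-1/10, 4/5] . (a_2, a_3) = 0

Solving yields:
  a_2 = 48/71
  a_3 = 6/71

Starting state is 2, so the absorption probability is a_2 = 48/71.

Answer: 48/71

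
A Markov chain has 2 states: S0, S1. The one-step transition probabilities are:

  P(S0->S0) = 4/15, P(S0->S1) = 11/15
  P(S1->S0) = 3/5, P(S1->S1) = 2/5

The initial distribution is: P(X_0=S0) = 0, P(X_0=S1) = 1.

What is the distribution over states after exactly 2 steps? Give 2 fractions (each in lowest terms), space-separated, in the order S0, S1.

Answer: 2/5 3/5

Derivation:
Propagating the distribution step by step (d_{t+1} = d_t * P):
d_0 = (S0=0, S1=1)
  d_1[S0] = 0*4/15 + 1*3/5 = 3/5
  d_1[S1] = 0*11/15 + 1*2/5 = 2/5
d_1 = (S0=3/5, S1=2/5)
  d_2[S0] = 3/5*4/15 + 2/5*3/5 = 2/5
  d_2[S1] = 3/5*11/15 + 2/5*2/5 = 3/5
d_2 = (S0=2/5, S1=3/5)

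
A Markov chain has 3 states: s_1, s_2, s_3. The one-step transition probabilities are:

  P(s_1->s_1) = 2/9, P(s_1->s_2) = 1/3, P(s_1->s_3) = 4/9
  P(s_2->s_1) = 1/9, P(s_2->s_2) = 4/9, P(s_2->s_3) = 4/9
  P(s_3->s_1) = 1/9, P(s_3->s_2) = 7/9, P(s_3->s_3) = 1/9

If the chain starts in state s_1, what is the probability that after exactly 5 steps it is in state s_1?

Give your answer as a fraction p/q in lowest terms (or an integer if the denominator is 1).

Computing P^5 by repeated multiplication:
P^1 =
  s_1: [2/9, 1/3, 4/9]
  s_2: [1/9, 4/9, 4/9]
  s_3: [1/9, 7/9, 1/9]
P^2 =
  s_1: [11/81, 46/81, 8/27]
  s_2: [10/81, 47/81, 8/27]
  s_3: [10/81, 38/81, 11/27]
P^3 =
  s_1: [92/729, 385/729, 28/81]
  s_2: [91/729, 386/729, 28/81]
  s_3: [91/729, 413/729, 25/81]
P^4 =
  s_1: [821/6561, 3580/6561, 80/243]
  s_2: [820/6561, 3581/6561, 80/243]
  s_3: [820/6561, 3500/6561, 83/243]
P^5 =
  s_1: [7382/59049, 31903/59049, 244/729]
  s_2: [7381/59049, 31904/59049, 244/729]
  s_3: [7381/59049, 32147/59049, 241/729]

(P^5)[s_1 -> s_1] = 7382/59049

Answer: 7382/59049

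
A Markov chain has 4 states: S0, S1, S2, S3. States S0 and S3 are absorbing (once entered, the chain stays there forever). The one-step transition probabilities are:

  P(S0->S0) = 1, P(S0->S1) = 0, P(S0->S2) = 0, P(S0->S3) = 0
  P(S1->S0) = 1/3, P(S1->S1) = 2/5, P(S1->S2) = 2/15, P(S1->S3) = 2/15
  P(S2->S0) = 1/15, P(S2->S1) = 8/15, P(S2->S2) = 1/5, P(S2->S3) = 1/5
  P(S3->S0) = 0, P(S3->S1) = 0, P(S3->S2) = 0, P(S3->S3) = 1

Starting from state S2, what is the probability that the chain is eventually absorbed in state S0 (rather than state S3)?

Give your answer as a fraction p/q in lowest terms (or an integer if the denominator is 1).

Let a_i = P(absorbed in S0 | start in state i).
Boundary conditions: a_S0 = 1, a_S3 = 0.
For each transient state i, a_i = sum_j P(i->j) * a_j:
  a_S1 = 1/3*a_S0 + 2/5*a_S1 + 2/15*a_S2 + 2/15*a_S3
  a_S2 = 1/15*a_S0 + 8/15*a_S1 + 1/5*a_S2 + 1/5*a_S3

Substituting a_S0 = 1 and a_S3 = 0, rearrange to (I - Q) a = r where r[i] = P(i -> S0):
  [3/5, -2/15] . (a_S1, a_S2) = 1/3
  [-8/15, 4/5] . (a_S1, a_S2) = 1/15

Solving yields:
  a_S1 = 31/46
  a_S2 = 49/92

Starting state is S2, so the absorption probability is a_S2 = 49/92.

Answer: 49/92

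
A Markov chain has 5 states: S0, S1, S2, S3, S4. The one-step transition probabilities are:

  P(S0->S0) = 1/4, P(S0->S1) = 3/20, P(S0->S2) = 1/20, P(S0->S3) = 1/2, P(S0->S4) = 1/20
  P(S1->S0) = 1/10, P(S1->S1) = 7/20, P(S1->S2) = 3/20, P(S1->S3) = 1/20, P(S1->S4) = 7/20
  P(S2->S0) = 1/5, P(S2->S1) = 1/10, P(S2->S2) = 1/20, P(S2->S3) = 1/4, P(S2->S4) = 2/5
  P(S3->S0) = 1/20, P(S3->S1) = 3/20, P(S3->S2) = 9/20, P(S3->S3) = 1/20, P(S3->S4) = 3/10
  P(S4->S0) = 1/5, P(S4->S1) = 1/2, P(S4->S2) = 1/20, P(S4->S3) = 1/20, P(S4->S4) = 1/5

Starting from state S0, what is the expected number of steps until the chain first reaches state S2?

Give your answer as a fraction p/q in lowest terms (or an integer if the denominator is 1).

Answer: 30820/4763

Derivation:
Let h_i = expected steps to first reach S2 from state i.
Boundary: h_S2 = 0.
First-step equations for the other states:
  h_S0 = 1 + 1/4*h_S0 + 3/20*h_S1 + 1/20*h_S2 + 1/2*h_S3 + 1/20*h_S4
  h_S1 = 1 + 1/10*h_S0 + 7/20*h_S1 + 3/20*h_S2 + 1/20*h_S3 + 7/20*h_S4
  h_S3 = 1 + 1/20*h_S0 + 3/20*h_S1 + 9/20*h_S2 + 1/20*h_S3 + 3/10*h_S4
  h_S4 = 1 + 1/5*h_S0 + 1/2*h_S1 + 1/20*h_S2 + 1/20*h_S3 + 1/5*h_S4

Substituting h_S2 = 0 and rearranging gives the linear system (I - Q) h = 1:
  [3/4, -3/20, -1/2, -1/20] . (h_S0, h_S1, h_S3, h_S4) = 1
  [-1/10, 13/20, -1/20, -7/20] . (h_S0, h_S1, h_S3, h_S4) = 1
  [-1/20, -3/20, 19/20, -3/10] . (h_S0, h_S1, h_S3, h_S4) = 1
  [-1/5, -1/2, -1/20, 4/5] . (h_S0, h_S1, h_S3, h_S4) = 1

Solving yields:
  h_S0 = 30820/4763
  h_S1 = 33140/4763
  h_S3 = 23180/4763
  h_S4 = 35820/4763

Starting state is S0, so the expected hitting time is h_S0 = 30820/4763.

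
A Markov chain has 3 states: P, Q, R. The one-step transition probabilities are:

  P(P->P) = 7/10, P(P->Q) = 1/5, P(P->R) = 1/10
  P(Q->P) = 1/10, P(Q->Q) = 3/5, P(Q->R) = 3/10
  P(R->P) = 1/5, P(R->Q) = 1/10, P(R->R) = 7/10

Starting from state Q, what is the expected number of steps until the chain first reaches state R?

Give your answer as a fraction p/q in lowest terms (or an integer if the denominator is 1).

Let h_i = expected steps to first reach R from state i.
Boundary: h_R = 0.
First-step equations for the other states:
  h_P = 1 + 7/10*h_P + 1/5*h_Q + 1/10*h_R
  h_Q = 1 + 1/10*h_P + 3/5*h_Q + 3/10*h_R

Substituting h_R = 0 and rearranging gives the linear system (I - Q) h = 1:
  [3/10, -1/5] . (h_P, h_Q) = 1
  [-1/10, 2/5] . (h_P, h_Q) = 1

Solving yields:
  h_P = 6
  h_Q = 4

Starting state is Q, so the expected hitting time is h_Q = 4.

Answer: 4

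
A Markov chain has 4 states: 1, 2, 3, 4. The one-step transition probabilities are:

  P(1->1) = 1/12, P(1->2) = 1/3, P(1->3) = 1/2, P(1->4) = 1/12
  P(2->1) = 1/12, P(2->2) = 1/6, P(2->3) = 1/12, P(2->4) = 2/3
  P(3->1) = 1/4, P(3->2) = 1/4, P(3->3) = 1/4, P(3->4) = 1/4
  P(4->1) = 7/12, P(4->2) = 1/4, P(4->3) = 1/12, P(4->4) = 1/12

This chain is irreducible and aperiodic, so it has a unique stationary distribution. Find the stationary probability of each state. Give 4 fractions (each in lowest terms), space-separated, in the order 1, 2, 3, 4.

The stationary distribution satisfies pi = pi * P, i.e.:
  pi_1 = 1/12*pi_1 + 1/12*pi_2 + 1/4*pi_3 + 7/12*pi_4
  pi_2 = 1/3*pi_1 + 1/6*pi_2 + 1/4*pi_3 + 1/4*pi_4
  pi_3 = 1/2*pi_1 + 1/12*pi_2 + 1/4*pi_3 + 1/12*pi_4
  pi_4 = 1/12*pi_1 + 2/3*pi_2 + 1/4*pi_3 + 1/12*pi_4
with normalization: pi_1 + pi_2 + pi_3 + pi_4 = 1.

Using the first 3 balance equations plus normalization, the linear system A*pi = b is:
  [-11/12, 1/12, 1/4, 7/12] . pi = 0
  [1/3, -5/6, 1/4, 1/4] . pi = 0
  [1/2, 1/12, -3/4, 1/12] . pi = 0
  [1, 1, 1, 1] . pi = 1

Solving yields:
  pi_1 = 339/1330
  pi_2 = 333/1330
  pi_3 = 121/532
  pi_4 = 711/2660

Verification (pi * P):
  339/1330*1/12 + 333/1330*1/12 + 121/532*1/4 + 711/2660*7/12 = 339/1330 = pi_1  (ok)
  339/1330*1/3 + 333/1330*1/6 + 121/532*1/4 + 711/2660*1/4 = 333/1330 = pi_2  (ok)
  339/1330*1/2 + 333/1330*1/12 + 121/532*1/4 + 711/2660*1/12 = 121/532 = pi_3  (ok)
  339/1330*1/12 + 333/1330*2/3 + 121/532*1/4 + 711/2660*1/12 = 711/2660 = pi_4  (ok)

Answer: 339/1330 333/1330 121/532 711/2660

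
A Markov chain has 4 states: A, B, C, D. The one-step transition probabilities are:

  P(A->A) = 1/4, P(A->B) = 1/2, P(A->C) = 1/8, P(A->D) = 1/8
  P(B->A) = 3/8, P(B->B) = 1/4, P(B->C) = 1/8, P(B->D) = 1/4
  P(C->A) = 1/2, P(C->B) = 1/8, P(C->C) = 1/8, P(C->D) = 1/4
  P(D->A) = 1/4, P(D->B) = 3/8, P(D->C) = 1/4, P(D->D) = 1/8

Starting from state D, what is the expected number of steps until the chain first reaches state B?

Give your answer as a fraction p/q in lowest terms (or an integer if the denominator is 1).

Answer: 74/27

Derivation:
Let h_i = expected steps to first reach B from state i.
Boundary: h_B = 0.
First-step equations for the other states:
  h_A = 1 + 1/4*h_A + 1/2*h_B + 1/8*h_C + 1/8*h_D
  h_C = 1 + 1/2*h_A + 1/8*h_B + 1/8*h_C + 1/4*h_D
  h_D = 1 + 1/4*h_A + 3/8*h_B + 1/4*h_C + 1/8*h_D

Substituting h_B = 0 and rearranging gives the linear system (I - Q) h = 1:
  [3/4, -1/8, -1/8] . (h_A, h_C, h_D) = 1
  [-1/2, 7/8, -1/4] . (h_A, h_C, h_D) = 1
  [-1/4, -1/4, 7/8] . (h_A, h_C, h_D) = 1

Solving yields:
  h_A = 7/3
  h_C = 88/27
  h_D = 74/27

Starting state is D, so the expected hitting time is h_D = 74/27.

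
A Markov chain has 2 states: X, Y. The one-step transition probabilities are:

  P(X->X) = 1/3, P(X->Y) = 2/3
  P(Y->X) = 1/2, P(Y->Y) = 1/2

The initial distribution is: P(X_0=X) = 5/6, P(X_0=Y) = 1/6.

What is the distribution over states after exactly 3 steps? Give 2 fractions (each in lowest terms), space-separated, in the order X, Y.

Propagating the distribution step by step (d_{t+1} = d_t * P):
d_0 = (X=5/6, Y=1/6)
  d_1[X] = 5/6*1/3 + 1/6*1/2 = 13/36
  d_1[Y] = 5/6*2/3 + 1/6*1/2 = 23/36
d_1 = (X=13/36, Y=23/36)
  d_2[X] = 13/36*1/3 + 23/36*1/2 = 95/216
  d_2[Y] = 13/36*2/3 + 23/36*1/2 = 121/216
d_2 = (X=95/216, Y=121/216)
  d_3[X] = 95/216*1/3 + 121/216*1/2 = 553/1296
  d_3[Y] = 95/216*2/3 + 121/216*1/2 = 743/1296
d_3 = (X=553/1296, Y=743/1296)

Answer: 553/1296 743/1296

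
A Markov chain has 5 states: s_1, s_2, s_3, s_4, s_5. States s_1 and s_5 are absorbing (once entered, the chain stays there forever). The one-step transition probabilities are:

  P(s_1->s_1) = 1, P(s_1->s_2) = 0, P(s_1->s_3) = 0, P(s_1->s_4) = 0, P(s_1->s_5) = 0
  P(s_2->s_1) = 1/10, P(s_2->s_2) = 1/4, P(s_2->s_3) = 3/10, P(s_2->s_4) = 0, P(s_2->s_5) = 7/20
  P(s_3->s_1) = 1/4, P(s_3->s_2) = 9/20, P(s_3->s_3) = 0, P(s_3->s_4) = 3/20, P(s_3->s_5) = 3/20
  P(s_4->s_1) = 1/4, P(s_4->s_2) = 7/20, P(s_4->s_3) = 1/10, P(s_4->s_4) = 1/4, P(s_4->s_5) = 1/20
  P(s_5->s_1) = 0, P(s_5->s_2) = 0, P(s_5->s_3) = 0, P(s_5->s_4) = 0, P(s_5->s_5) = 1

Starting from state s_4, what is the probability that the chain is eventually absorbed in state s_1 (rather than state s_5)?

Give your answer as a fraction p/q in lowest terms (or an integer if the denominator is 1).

Answer: 953/1737

Derivation:
Let a_i = P(absorbed in s_1 | start in state i).
Boundary conditions: a_s_1 = 1, a_s_5 = 0.
For each transient state i, a_i = sum_j P(i->j) * a_j:
  a_s_2 = 1/10*a_s_1 + 1/4*a_s_2 + 3/10*a_s_3 + 0*a_s_4 + 7/20*a_s_5
  a_s_3 = 1/4*a_s_1 + 9/20*a_s_2 + 0*a_s_3 + 3/20*a_s_4 + 3/20*a_s_5
  a_s_4 = 1/4*a_s_1 + 7/20*a_s_2 + 1/10*a_s_3 + 1/4*a_s_4 + 1/20*a_s_5

Substituting a_s_1 = 1 and a_s_5 = 0, rearrange to (I - Q) a = r where r[i] = P(i -> s_1):
  [3/4, -3/10, 0] . (a_s_2, a_s_3, a_s_4) = 1/10
  [-9/20, 1, -3/20] . (a_s_2, a_s_3, a_s_4) = 1/4
  [-7/20, -1/10, 3/4] . (a_s_2, a_s_3, a_s_4) = 1/4

Solving yields:
  a_s_2 = 188/579
  a_s_3 = 277/579
  a_s_4 = 953/1737

Starting state is s_4, so the absorption probability is a_s_4 = 953/1737.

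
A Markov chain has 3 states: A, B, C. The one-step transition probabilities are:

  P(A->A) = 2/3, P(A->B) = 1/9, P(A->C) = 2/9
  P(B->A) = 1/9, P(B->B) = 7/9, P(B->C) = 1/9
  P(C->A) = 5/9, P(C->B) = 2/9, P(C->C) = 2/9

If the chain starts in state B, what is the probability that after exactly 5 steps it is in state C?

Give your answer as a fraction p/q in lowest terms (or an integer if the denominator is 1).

Computing P^5 by repeated multiplication:
P^1 =
  A: [2/3, 1/9, 2/9]
  B: [1/9, 7/9, 1/9]
  C: [5/9, 2/9, 2/9]
P^2 =
  A: [47/81, 17/81, 17/81]
  B: [2/9, 52/81, 11/81]
  C: [14/27, 23/81, 16/81]
P^3 =
  A: [128/243, 200/729, 145/729]
  B: [215/729, 404/729, 110/729]
  C: [355/729, 235/729, 139/729]
P^4 =
  A: [3229/6561, 2074/6561, 1258/6561]
  B: [748/2187, 3263/6561, 1054/6561]
  C: [340/729, 2278/6561, 1223/6561]
P^5 =
  A: [3082/6561, 20263/59049, 11048/59049]
  B: [21997/59049, 27193/59049, 9859/59049]
  C: [26753/59049, 21452/59049, 10844/59049]

(P^5)[B -> C] = 9859/59049

Answer: 9859/59049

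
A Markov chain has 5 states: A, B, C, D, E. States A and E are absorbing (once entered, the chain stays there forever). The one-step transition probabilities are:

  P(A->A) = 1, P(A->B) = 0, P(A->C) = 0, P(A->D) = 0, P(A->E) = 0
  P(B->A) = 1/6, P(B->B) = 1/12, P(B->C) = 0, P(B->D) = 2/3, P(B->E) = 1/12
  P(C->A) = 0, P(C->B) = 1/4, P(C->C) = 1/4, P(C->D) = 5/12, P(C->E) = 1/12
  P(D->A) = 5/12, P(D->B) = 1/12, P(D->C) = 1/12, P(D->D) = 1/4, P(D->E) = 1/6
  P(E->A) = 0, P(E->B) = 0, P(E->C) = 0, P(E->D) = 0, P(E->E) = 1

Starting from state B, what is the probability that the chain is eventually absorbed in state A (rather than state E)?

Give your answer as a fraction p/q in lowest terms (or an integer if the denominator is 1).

Let a_i = P(absorbed in A | start in state i).
Boundary conditions: a_A = 1, a_E = 0.
For each transient state i, a_i = sum_j P(i->j) * a_j:
  a_B = 1/6*a_A + 1/12*a_B + 0*a_C + 2/3*a_D + 1/12*a_E
  a_C = 0*a_A + 1/4*a_B + 1/4*a_C + 5/12*a_D + 1/12*a_E
  a_D = 5/12*a_A + 1/12*a_B + 1/12*a_C + 1/4*a_D + 1/6*a_E

Substituting a_A = 1 and a_E = 0, rearrange to (I - Q) a = r where r[i] = P(i -> A):
  [11/12, 0, -2/3] . (a_B, a_C, a_D) = 1/6
  [-1/4, 3/4, -5/12] . (a_B, a_C, a_D) = 0
  [-1/12, -1/12, 3/4] . (a_B, a_C, a_D) = 5/12

Solving yields:
  a_B = 128/185
  a_C = 459/740
  a_D = 519/740

Starting state is B, so the absorption probability is a_B = 128/185.

Answer: 128/185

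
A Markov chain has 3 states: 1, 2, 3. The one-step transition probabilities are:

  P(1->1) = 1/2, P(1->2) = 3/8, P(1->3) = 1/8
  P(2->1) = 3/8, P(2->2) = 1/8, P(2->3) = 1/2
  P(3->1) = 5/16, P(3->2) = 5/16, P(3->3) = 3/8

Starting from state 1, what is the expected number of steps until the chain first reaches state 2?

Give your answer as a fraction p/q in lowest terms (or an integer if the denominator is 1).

Answer: 96/35

Derivation:
Let h_i = expected steps to first reach 2 from state i.
Boundary: h_2 = 0.
First-step equations for the other states:
  h_1 = 1 + 1/2*h_1 + 3/8*h_2 + 1/8*h_3
  h_3 = 1 + 5/16*h_1 + 5/16*h_2 + 3/8*h_3

Substituting h_2 = 0 and rearranging gives the linear system (I - Q) h = 1:
  [1/2, -1/8] . (h_1, h_3) = 1
  [-5/16, 5/8] . (h_1, h_3) = 1

Solving yields:
  h_1 = 96/35
  h_3 = 104/35

Starting state is 1, so the expected hitting time is h_1 = 96/35.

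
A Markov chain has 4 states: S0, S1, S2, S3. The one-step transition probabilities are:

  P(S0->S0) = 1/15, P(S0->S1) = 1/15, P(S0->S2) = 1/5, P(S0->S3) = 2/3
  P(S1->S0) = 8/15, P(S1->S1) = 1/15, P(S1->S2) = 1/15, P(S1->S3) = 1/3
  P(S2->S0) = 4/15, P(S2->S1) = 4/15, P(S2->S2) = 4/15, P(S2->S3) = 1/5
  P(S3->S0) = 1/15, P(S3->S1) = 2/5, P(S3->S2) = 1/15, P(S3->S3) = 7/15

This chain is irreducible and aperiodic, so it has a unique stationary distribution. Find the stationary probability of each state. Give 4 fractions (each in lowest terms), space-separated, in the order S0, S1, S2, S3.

Answer: 395/1964 935/3928 459/3928 218/491

Derivation:
The stationary distribution satisfies pi = pi * P, i.e.:
  pi_S0 = 1/15*pi_S0 + 8/15*pi_S1 + 4/15*pi_S2 + 1/15*pi_S3
  pi_S1 = 1/15*pi_S0 + 1/15*pi_S1 + 4/15*pi_S2 + 2/5*pi_S3
  pi_S2 = 1/5*pi_S0 + 1/15*pi_S1 + 4/15*pi_S2 + 1/15*pi_S3
  pi_S3 = 2/3*pi_S0 + 1/3*pi_S1 + 1/5*pi_S2 + 7/15*pi_S3
with normalization: pi_S0 + pi_S1 + pi_S2 + pi_S3 = 1.

Using the first 3 balance equations plus normalization, the linear system A*pi = b is:
  [-14/15, 8/15, 4/15, 1/15] . pi = 0
  [1/15, -14/15, 4/15, 2/5] . pi = 0
  [1/5, 1/15, -11/15, 1/15] . pi = 0
  [1, 1, 1, 1] . pi = 1

Solving yields:
  pi_S0 = 395/1964
  pi_S1 = 935/3928
  pi_S2 = 459/3928
  pi_S3 = 218/491

Verification (pi * P):
  395/1964*1/15 + 935/3928*8/15 + 459/3928*4/15 + 218/491*1/15 = 395/1964 = pi_S0  (ok)
  395/1964*1/15 + 935/3928*1/15 + 459/3928*4/15 + 218/491*2/5 = 935/3928 = pi_S1  (ok)
  395/1964*1/5 + 935/3928*1/15 + 459/3928*4/15 + 218/491*1/15 = 459/3928 = pi_S2  (ok)
  395/1964*2/3 + 935/3928*1/3 + 459/3928*1/5 + 218/491*7/15 = 218/491 = pi_S3  (ok)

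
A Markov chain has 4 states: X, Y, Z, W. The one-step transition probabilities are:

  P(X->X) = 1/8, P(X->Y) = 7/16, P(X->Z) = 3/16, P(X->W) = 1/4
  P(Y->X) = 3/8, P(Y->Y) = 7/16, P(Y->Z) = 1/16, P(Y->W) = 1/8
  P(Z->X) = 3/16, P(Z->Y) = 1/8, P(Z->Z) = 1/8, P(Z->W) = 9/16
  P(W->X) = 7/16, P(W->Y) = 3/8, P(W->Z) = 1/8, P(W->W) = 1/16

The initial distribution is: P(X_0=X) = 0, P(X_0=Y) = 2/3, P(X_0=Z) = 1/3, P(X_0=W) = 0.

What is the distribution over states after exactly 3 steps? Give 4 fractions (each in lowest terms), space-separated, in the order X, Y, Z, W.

Answer: 887/3072 595/1536 731/6144 1259/6144

Derivation:
Propagating the distribution step by step (d_{t+1} = d_t * P):
d_0 = (X=0, Y=2/3, Z=1/3, W=0)
  d_1[X] = 0*1/8 + 2/3*3/8 + 1/3*3/16 + 0*7/16 = 5/16
  d_1[Y] = 0*7/16 + 2/3*7/16 + 1/3*1/8 + 0*3/8 = 1/3
  d_1[Z] = 0*3/16 + 2/3*1/16 + 1/3*1/8 + 0*1/8 = 1/12
  d_1[W] = 0*1/4 + 2/3*1/8 + 1/3*9/16 + 0*1/16 = 13/48
d_1 = (X=5/16, Y=1/3, Z=1/12, W=13/48)
  d_2[X] = 5/16*1/8 + 1/3*3/8 + 1/12*3/16 + 13/48*7/16 = 229/768
  d_2[Y] = 5/16*7/16 + 1/3*7/16 + 1/12*1/8 + 13/48*3/8 = 101/256
  d_2[Z] = 5/16*3/16 + 1/3*1/16 + 1/12*1/8 + 13/48*1/8 = 95/768
  d_2[W] = 5/16*1/4 + 1/3*1/8 + 1/12*9/16 + 13/48*1/16 = 47/256
d_2 = (X=229/768, Y=101/256, Z=95/768, W=47/256)
  d_3[X] = 229/768*1/8 + 101/256*3/8 + 95/768*3/16 + 47/256*7/16 = 887/3072
  d_3[Y] = 229/768*7/16 + 101/256*7/16 + 95/768*1/8 + 47/256*3/8 = 595/1536
  d_3[Z] = 229/768*3/16 + 101/256*1/16 + 95/768*1/8 + 47/256*1/8 = 731/6144
  d_3[W] = 229/768*1/4 + 101/256*1/8 + 95/768*9/16 + 47/256*1/16 = 1259/6144
d_3 = (X=887/3072, Y=595/1536, Z=731/6144, W=1259/6144)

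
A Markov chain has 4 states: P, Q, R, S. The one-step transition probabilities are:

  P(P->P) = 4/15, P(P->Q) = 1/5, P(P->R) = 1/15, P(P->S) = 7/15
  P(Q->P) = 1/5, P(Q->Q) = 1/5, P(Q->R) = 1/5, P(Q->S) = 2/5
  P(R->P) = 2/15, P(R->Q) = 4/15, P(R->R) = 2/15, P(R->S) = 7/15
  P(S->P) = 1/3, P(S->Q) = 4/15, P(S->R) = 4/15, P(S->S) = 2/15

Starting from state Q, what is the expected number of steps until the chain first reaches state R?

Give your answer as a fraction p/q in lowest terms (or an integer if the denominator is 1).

Let h_i = expected steps to first reach R from state i.
Boundary: h_R = 0.
First-step equations for the other states:
  h_P = 1 + 4/15*h_P + 1/5*h_Q + 1/15*h_R + 7/15*h_S
  h_Q = 1 + 1/5*h_P + 1/5*h_Q + 1/5*h_R + 2/5*h_S
  h_S = 1 + 1/3*h_P + 4/15*h_Q + 4/15*h_R + 2/15*h_S

Substituting h_R = 0 and rearranging gives the linear system (I - Q) h = 1:
  [11/15, -1/5, -7/15] . (h_P, h_Q, h_S) = 1
  [-1/5, 4/5, -2/5] . (h_P, h_Q, h_S) = 1
  [-1/3, -4/15, 13/15] . (h_P, h_Q, h_S) = 1

Solving yields:
  h_P = 1505/247
  h_Q = 1320/247
  h_S = 1270/247

Starting state is Q, so the expected hitting time is h_Q = 1320/247.

Answer: 1320/247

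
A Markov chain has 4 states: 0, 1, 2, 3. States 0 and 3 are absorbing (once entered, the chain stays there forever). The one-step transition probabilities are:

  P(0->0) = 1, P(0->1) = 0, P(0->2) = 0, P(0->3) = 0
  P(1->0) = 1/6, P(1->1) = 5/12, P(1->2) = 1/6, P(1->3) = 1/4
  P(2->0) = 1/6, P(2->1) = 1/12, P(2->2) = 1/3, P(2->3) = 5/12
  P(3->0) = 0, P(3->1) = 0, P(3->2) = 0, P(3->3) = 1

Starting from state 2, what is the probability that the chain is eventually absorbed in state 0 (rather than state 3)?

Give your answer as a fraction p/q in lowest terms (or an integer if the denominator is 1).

Let a_i = P(absorbed in 0 | start in state i).
Boundary conditions: a_0 = 1, a_3 = 0.
For each transient state i, a_i = sum_j P(i->j) * a_j:
  a_1 = 1/6*a_0 + 5/12*a_1 + 1/6*a_2 + 1/4*a_3
  a_2 = 1/6*a_0 + 1/12*a_1 + 1/3*a_2 + 5/12*a_3

Substituting a_0 = 1 and a_3 = 0, rearrange to (I - Q) a = r where r[i] = P(i -> 0):
  [7/12, -1/6] . (a_1, a_2) = 1/6
  [-1/12, 2/3] . (a_1, a_2) = 1/6

Solving yields:
  a_1 = 10/27
  a_2 = 8/27

Starting state is 2, so the absorption probability is a_2 = 8/27.

Answer: 8/27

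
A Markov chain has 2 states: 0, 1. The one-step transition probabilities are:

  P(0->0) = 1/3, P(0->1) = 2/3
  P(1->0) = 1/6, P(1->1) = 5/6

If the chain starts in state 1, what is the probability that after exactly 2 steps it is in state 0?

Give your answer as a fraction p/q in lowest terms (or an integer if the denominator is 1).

Answer: 7/36

Derivation:
Computing P^2 by repeated multiplication:
P^1 =
  0: [1/3, 2/3]
  1: [1/6, 5/6]
P^2 =
  0: [2/9, 7/9]
  1: [7/36, 29/36]

(P^2)[1 -> 0] = 7/36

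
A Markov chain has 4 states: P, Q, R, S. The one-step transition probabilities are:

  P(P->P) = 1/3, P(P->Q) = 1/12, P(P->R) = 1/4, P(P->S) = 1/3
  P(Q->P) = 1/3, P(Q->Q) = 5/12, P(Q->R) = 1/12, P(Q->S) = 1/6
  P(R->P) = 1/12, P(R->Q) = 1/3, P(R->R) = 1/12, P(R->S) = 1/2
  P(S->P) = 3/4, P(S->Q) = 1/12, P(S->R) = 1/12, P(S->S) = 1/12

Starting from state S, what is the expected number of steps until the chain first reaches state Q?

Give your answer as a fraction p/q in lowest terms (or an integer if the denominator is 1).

Let h_i = expected steps to first reach Q from state i.
Boundary: h_Q = 0.
First-step equations for the other states:
  h_P = 1 + 1/3*h_P + 1/12*h_Q + 1/4*h_R + 1/3*h_S
  h_R = 1 + 1/12*h_P + 1/3*h_Q + 1/12*h_R + 1/2*h_S
  h_S = 1 + 3/4*h_P + 1/12*h_Q + 1/12*h_R + 1/12*h_S

Substituting h_Q = 0 and rearranging gives the linear system (I - Q) h = 1:
  [2/3, -1/4, -1/3] . (h_P, h_R, h_S) = 1
  [-1/12, 11/12, -1/2] . (h_P, h_R, h_S) = 1
  [-3/4, -1/12, 11/12] . (h_P, h_R, h_S) = 1

Solving yields:
  h_P = 2568/325
  h_R = 156/25
  h_S = 528/65

Starting state is S, so the expected hitting time is h_S = 528/65.

Answer: 528/65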